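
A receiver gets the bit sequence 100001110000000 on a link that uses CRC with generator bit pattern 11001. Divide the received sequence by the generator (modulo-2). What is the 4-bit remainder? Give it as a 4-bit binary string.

0000

Modulo-2 division of 100001110000000 by 11001:
  pos 0: 10000 XOR 11001 = 01001
  pos 1: 10011 XOR 11001 = 01010
  pos 2: 10101 XOR 11001 = 01100
  pos 3: 11001 XOR 11001 = 00000
Remainder = 0000 (zero — the frame passes the CRC check).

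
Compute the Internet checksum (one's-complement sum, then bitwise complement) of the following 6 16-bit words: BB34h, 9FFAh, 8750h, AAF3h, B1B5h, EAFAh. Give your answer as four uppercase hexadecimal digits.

One's-complement addition (fold any carry out of bit 15 back into bit 0):
  0xBB34 + 0x9FFA = 0x15B2E → wrap carry → 0x5B2F
  0x5B2F + 0x8750 = 0x0E27F
  0xE27F + 0xAAF3 = 0x18D72 → wrap carry → 0x8D73
  0x8D73 + 0xB1B5 = 0x13F28 → wrap carry → 0x3F29
  0x3F29 + 0xEAFA = 0x12A23 → wrap carry → 0x2A24
One's-complement sum = 0x2A24.
Checksum = ~0x2A24 & 0xFFFF = 0xD5DB.

D5DB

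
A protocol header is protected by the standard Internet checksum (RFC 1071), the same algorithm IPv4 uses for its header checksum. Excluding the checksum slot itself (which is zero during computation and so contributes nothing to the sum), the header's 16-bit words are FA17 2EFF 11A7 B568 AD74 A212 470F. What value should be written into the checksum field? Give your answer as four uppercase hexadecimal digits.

One's-complement addition (fold any carry out of bit 15 back into bit 0):
  0xFA17 + 0x2EFF = 0x12916 → wrap carry → 0x2917
  0x2917 + 0x11A7 = 0x03ABE
  0x3ABE + 0xB568 = 0x0F026
  0xF026 + 0xAD74 = 0x19D9A → wrap carry → 0x9D9B
  0x9D9B + 0xA212 = 0x13FAD → wrap carry → 0x3FAE
  0x3FAE + 0x470F = 0x086BD
One's-complement sum = 0x86BD.
Checksum = ~0x86BD & 0xFFFF = 0x7942.

7942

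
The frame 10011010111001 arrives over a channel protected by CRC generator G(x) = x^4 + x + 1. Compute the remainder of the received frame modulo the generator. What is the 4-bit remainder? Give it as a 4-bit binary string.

0111

Modulo-2 division of 10011010111001 by 10011:
  pos 0: 10011 XOR 10011 = 00000
  pos 6: 10111 XOR 10011 = 00100
  pos 8: 10000 XOR 10011 = 00011
Remainder = 0111 (nonzero — an error is detected).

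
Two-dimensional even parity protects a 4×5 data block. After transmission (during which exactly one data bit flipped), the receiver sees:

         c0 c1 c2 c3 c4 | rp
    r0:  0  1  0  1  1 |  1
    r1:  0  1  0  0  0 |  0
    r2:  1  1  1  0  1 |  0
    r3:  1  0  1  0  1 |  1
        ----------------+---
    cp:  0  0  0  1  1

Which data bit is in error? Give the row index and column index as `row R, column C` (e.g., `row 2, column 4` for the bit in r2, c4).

Recompute each row's even parity and compare to rp:
  r0: data parity 1, sent rp 1 → ok
  r1: data parity 1, sent rp 0 → mismatch
  r2: data parity 0, sent rp 0 → ok
  r3: data parity 1, sent rp 1 → ok
Recompute each column's even parity and compare to cp:
  c0: data parity 0, sent cp 0 → ok
  c1: data parity 1, sent cp 0 → mismatch
  c2: data parity 0, sent cp 0 → ok
  c3: data parity 1, sent cp 1 → ok
  c4: data parity 1, sent cp 1 → ok
Exactly one row (r1) and one column (c1) fail → the flipped bit is at their intersection.

row 1, column 1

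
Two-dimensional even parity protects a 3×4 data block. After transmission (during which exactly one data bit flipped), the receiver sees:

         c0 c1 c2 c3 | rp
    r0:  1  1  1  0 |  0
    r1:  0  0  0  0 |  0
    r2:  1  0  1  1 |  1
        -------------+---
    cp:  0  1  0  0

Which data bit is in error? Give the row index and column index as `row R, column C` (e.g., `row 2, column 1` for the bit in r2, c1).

Recompute each row's even parity and compare to rp:
  r0: data parity 1, sent rp 0 → mismatch
  r1: data parity 0, sent rp 0 → ok
  r2: data parity 1, sent rp 1 → ok
Recompute each column's even parity and compare to cp:
  c0: data parity 0, sent cp 0 → ok
  c1: data parity 1, sent cp 1 → ok
  c2: data parity 0, sent cp 0 → ok
  c3: data parity 1, sent cp 0 → mismatch
Exactly one row (r0) and one column (c3) fail → the flipped bit is at their intersection.

row 0, column 3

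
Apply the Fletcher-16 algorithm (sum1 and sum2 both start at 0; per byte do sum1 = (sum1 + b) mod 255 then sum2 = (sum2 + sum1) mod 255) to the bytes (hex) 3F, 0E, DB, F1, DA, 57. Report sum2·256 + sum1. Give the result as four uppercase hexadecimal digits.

144D

Running sums (mod 255):
  after byte 0 (3F): sum1=63, sum2=63
  after byte 1 (0E): sum1=77, sum2=140
  after byte 2 (DB): sum1=41, sum2=181
  after byte 3 (F1): sum1=27, sum2=208
  after byte 4 (DA): sum1=245, sum2=198
  after byte 5 (57): sum1=77, sum2=20
Checksum = sum2·256 + sum1 = 20·256 + 77 = 5197 = 0x144D.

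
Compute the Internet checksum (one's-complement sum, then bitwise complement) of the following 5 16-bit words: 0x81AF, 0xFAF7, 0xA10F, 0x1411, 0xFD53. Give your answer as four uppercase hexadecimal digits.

D0E3

One's-complement addition (fold any carry out of bit 15 back into bit 0):
  0x81AF + 0xFAF7 = 0x17CA6 → wrap carry → 0x7CA7
  0x7CA7 + 0xA10F = 0x11DB6 → wrap carry → 0x1DB7
  0x1DB7 + 0x1411 = 0x031C8
  0x31C8 + 0xFD53 = 0x12F1B → wrap carry → 0x2F1C
One's-complement sum = 0x2F1C.
Checksum = ~0x2F1C & 0xFFFF = 0xD0E3.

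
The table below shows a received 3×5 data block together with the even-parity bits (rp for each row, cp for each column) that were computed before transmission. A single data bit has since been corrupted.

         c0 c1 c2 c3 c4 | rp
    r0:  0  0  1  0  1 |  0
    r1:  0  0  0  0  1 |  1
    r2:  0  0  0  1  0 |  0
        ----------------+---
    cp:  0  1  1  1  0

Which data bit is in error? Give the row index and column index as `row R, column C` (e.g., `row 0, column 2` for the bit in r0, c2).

Recompute each row's even parity and compare to rp:
  r0: data parity 0, sent rp 0 → ok
  r1: data parity 1, sent rp 1 → ok
  r2: data parity 1, sent rp 0 → mismatch
Recompute each column's even parity and compare to cp:
  c0: data parity 0, sent cp 0 → ok
  c1: data parity 0, sent cp 1 → mismatch
  c2: data parity 1, sent cp 1 → ok
  c3: data parity 1, sent cp 1 → ok
  c4: data parity 0, sent cp 0 → ok
Exactly one row (r2) and one column (c1) fail → the flipped bit is at their intersection.

row 2, column 1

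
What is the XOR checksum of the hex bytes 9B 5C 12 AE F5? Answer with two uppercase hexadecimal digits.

8E

XOR the bytes together:
  start with 0x9B
  0x9B ⊕ 0x5C = 0xC7
  0xC7 ⊕ 0x12 = 0xD5
  0xD5 ⊕ 0xAE = 0x7B
  0x7B ⊕ 0xF5 = 0x8E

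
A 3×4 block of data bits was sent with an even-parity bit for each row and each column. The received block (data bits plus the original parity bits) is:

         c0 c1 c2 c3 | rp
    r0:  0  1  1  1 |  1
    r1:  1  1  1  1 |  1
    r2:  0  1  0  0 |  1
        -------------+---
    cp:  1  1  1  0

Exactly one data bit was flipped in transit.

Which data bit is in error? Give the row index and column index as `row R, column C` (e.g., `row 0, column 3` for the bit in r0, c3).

row 1, column 2

Recompute each row's even parity and compare to rp:
  r0: data parity 1, sent rp 1 → ok
  r1: data parity 0, sent rp 1 → mismatch
  r2: data parity 1, sent rp 1 → ok
Recompute each column's even parity and compare to cp:
  c0: data parity 1, sent cp 1 → ok
  c1: data parity 1, sent cp 1 → ok
  c2: data parity 0, sent cp 1 → mismatch
  c3: data parity 0, sent cp 0 → ok
Exactly one row (r1) and one column (c2) fail → the flipped bit is at their intersection.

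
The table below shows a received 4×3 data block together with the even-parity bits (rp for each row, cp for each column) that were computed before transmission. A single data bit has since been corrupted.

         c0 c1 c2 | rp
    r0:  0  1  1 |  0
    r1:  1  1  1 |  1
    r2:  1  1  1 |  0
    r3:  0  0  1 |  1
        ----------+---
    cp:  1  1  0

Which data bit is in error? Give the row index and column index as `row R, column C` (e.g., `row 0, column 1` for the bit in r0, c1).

Recompute each row's even parity and compare to rp:
  r0: data parity 0, sent rp 0 → ok
  r1: data parity 1, sent rp 1 → ok
  r2: data parity 1, sent rp 0 → mismatch
  r3: data parity 1, sent rp 1 → ok
Recompute each column's even parity and compare to cp:
  c0: data parity 0, sent cp 1 → mismatch
  c1: data parity 1, sent cp 1 → ok
  c2: data parity 0, sent cp 0 → ok
Exactly one row (r2) and one column (c0) fail → the flipped bit is at their intersection.

row 2, column 0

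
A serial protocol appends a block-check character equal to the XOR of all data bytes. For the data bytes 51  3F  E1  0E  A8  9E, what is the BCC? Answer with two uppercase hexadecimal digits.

B7

XOR the bytes together:
  start with 0x51
  0x51 ⊕ 0x3F = 0x6E
  0x6E ⊕ 0xE1 = 0x8F
  0x8F ⊕ 0x0E = 0x81
  0x81 ⊕ 0xA8 = 0x29
  0x29 ⊕ 0x9E = 0xB7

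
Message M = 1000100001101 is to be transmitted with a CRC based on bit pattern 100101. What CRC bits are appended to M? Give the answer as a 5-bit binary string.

10011

Append 5 zeros: 100010000110100000. Divide by 100101 (XOR where the leading bit is 1):
  pos 0: 100010 XOR 100101 = 000111
  pos 3: 111000 XOR 100101 = 011101
  pos 4: 111011 XOR 100101 = 011110
  pos 5: 111101 XOR 100101 = 011000
  pos 6: 110000 XOR 100101 = 010101
  pos 7: 101011 XOR 100101 = 001110
  pos 9: 111000 XOR 100101 = 011101
  pos 10: 111010 XOR 100101 = 011111
  pos 11: 111110 XOR 100101 = 011011
  pos 12: 110110 XOR 100101 = 010011
Remainder (last 5 bits) = 10011. This is the CRC / FCS.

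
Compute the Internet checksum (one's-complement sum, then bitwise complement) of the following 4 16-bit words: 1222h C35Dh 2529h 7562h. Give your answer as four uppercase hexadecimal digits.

8FF4

One's-complement addition (fold any carry out of bit 15 back into bit 0):
  0x1222 + 0xC35D = 0x0D57F
  0xD57F + 0x2529 = 0x0FAA8
  0xFAA8 + 0x7562 = 0x1700A → wrap carry → 0x700B
One's-complement sum = 0x700B.
Checksum = ~0x700B & 0xFFFF = 0x8FF4.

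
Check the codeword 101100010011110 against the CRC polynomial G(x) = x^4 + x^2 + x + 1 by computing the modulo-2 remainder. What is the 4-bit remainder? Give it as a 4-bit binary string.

0000

Modulo-2 division of 101100010011110 by 10111:
  pos 0: 10110 XOR 10111 = 00001
  pos 4: 10010 XOR 10111 = 00101
  pos 6: 10101 XOR 10111 = 00010
  pos 9: 10111 XOR 10111 = 00000
Remainder = 0000 (zero — the frame passes the CRC check).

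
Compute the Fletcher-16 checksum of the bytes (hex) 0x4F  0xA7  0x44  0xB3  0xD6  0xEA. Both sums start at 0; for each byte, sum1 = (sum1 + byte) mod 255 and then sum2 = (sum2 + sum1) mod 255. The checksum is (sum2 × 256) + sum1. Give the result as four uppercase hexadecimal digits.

E6B0

Running sums (mod 255):
  after byte 0 (0x4F): sum1=79, sum2=79
  after byte 1 (0xA7): sum1=246, sum2=70
  after byte 2 (0x44): sum1=59, sum2=129
  after byte 3 (0xB3): sum1=238, sum2=112
  after byte 4 (0xD6): sum1=197, sum2=54
  after byte 5 (0xEA): sum1=176, sum2=230
Checksum = sum2·256 + sum1 = 230·256 + 176 = 59056 = 0xE6B0.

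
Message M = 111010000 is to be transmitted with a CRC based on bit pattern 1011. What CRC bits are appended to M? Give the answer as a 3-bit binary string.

Append 3 zeros: 111010000000. Divide by 1011 (XOR where the leading bit is 1):
  pos 0: 1110 XOR 1011 = 0101
  pos 1: 1011 XOR 1011 = 0000
Remainder (last 3 bits) = 000. This is the CRC / FCS.

000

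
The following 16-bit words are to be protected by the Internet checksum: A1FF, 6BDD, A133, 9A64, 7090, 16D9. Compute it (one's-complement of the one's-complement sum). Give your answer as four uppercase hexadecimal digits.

2F21

One's-complement addition (fold any carry out of bit 15 back into bit 0):
  0xA1FF + 0x6BDD = 0x10DDC → wrap carry → 0x0DDD
  0x0DDD + 0xA133 = 0x0AF10
  0xAF10 + 0x9A64 = 0x14974 → wrap carry → 0x4975
  0x4975 + 0x7090 = 0x0BA05
  0xBA05 + 0x16D9 = 0x0D0DE
One's-complement sum = 0xD0DE.
Checksum = ~0xD0DE & 0xFFFF = 0x2F21.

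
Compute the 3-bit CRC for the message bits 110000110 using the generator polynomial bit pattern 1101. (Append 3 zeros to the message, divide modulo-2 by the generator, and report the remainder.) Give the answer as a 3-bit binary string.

110

Append 3 zeros: 110000110000. Divide by 1101 (XOR where the leading bit is 1):
  pos 0: 1100 XOR 1101 = 0001
  pos 3: 1001 XOR 1101 = 0100
  pos 4: 1001 XOR 1101 = 0100
  pos 5: 1000 XOR 1101 = 0101
  pos 6: 1010 XOR 1101 = 0111
  pos 7: 1110 XOR 1101 = 0011
Remainder (last 3 bits) = 110. This is the CRC / FCS.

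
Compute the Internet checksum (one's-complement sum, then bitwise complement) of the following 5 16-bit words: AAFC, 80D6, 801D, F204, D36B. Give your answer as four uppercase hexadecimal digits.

One's-complement addition (fold any carry out of bit 15 back into bit 0):
  0xAAFC + 0x80D6 = 0x12BD2 → wrap carry → 0x2BD3
  0x2BD3 + 0x801D = 0x0ABF0
  0xABF0 + 0xF204 = 0x19DF4 → wrap carry → 0x9DF5
  0x9DF5 + 0xD36B = 0x17160 → wrap carry → 0x7161
One's-complement sum = 0x7161.
Checksum = ~0x7161 & 0xFFFF = 0x8E9E.

8E9E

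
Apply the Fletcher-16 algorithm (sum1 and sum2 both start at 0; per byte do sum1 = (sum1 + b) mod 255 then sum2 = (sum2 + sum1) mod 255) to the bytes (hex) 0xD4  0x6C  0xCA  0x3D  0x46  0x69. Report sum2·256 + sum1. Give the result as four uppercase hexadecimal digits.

F3F8

Running sums (mod 255):
  after byte 0 (0xD4): sum1=212, sum2=212
  after byte 1 (0x6C): sum1=65, sum2=22
  after byte 2 (0xCA): sum1=12, sum2=34
  after byte 3 (0x3D): sum1=73, sum2=107
  after byte 4 (0x46): sum1=143, sum2=250
  after byte 5 (0x69): sum1=248, sum2=243
Checksum = sum2·256 + sum1 = 243·256 + 248 = 62456 = 0xF3F8.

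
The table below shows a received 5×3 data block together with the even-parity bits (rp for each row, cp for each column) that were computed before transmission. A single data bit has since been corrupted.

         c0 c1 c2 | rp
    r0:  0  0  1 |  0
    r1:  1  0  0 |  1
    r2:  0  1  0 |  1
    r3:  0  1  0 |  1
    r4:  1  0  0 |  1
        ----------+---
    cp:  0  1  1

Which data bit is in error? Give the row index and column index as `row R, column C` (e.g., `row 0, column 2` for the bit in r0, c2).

row 0, column 1

Recompute each row's even parity and compare to rp:
  r0: data parity 1, sent rp 0 → mismatch
  r1: data parity 1, sent rp 1 → ok
  r2: data parity 1, sent rp 1 → ok
  r3: data parity 1, sent rp 1 → ok
  r4: data parity 1, sent rp 1 → ok
Recompute each column's even parity and compare to cp:
  c0: data parity 0, sent cp 0 → ok
  c1: data parity 0, sent cp 1 → mismatch
  c2: data parity 1, sent cp 1 → ok
Exactly one row (r0) and one column (c1) fail → the flipped bit is at their intersection.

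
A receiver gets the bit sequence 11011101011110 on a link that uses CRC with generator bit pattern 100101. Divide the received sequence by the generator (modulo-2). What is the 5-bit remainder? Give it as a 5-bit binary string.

00000

Modulo-2 division of 11011101011110 by 100101:
  pos 0: 110111 XOR 100101 = 010010
  pos 1: 100100 XOR 100101 = 000001
  pos 6: 110111 XOR 100101 = 010010
  pos 7: 100101 XOR 100101 = 000000
Remainder = 00000 (zero — the frame passes the CRC check).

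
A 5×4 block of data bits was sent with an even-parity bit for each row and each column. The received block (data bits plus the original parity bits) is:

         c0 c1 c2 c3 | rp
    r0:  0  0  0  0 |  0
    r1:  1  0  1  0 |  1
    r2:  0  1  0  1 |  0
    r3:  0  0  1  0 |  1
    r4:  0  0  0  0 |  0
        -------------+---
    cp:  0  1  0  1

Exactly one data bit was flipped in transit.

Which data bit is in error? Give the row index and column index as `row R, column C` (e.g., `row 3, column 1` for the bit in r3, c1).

row 1, column 0

Recompute each row's even parity and compare to rp:
  r0: data parity 0, sent rp 0 → ok
  r1: data parity 0, sent rp 1 → mismatch
  r2: data parity 0, sent rp 0 → ok
  r3: data parity 1, sent rp 1 → ok
  r4: data parity 0, sent rp 0 → ok
Recompute each column's even parity and compare to cp:
  c0: data parity 1, sent cp 0 → mismatch
  c1: data parity 1, sent cp 1 → ok
  c2: data parity 0, sent cp 0 → ok
  c3: data parity 1, sent cp 1 → ok
Exactly one row (r1) and one column (c0) fail → the flipped bit is at their intersection.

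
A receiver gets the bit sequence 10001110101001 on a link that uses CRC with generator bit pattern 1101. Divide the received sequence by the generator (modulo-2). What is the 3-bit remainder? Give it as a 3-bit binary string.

Modulo-2 division of 10001110101001 by 1101:
  pos 0: 1000 XOR 1101 = 0101
  pos 1: 1011 XOR 1101 = 0110
  pos 2: 1101 XOR 1101 = 0000
  pos 6: 1010 XOR 1101 = 0111
  pos 7: 1111 XOR 1101 = 0010
  pos 9: 1000 XOR 1101 = 0101
  pos 10: 1011 XOR 1101 = 0110
Remainder = 110 (nonzero — an error is detected).

110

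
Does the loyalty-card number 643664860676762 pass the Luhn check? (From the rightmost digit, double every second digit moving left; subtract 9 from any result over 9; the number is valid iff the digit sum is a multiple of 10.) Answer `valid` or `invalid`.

valid

From the right, keep odd positions and double even positions (subtract 9 from any doubled value over 9):
  doubled (positions 2,4,...): 3 3 3 3 8 3 8 → sum 31
  kept (positions 1,3,...): 2 7 7 0 8 6 3 6 → sum 39
Total = 70.
70 mod 10 = 0, so the number is valid.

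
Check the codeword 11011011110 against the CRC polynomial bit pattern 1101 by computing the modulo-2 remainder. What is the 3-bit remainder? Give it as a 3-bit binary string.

010

Modulo-2 division of 11011011110 by 1101:
  pos 0: 1101 XOR 1101 = 0000
  pos 4: 1011 XOR 1101 = 0110
  pos 5: 1101 XOR 1101 = 0000
Remainder = 010 (nonzero — an error is detected).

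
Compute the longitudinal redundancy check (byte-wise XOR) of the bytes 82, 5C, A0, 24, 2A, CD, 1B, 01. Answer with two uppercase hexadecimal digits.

A7

XOR the bytes together:
  start with 0x82
  0x82 ⊕ 0x5C = 0xDE
  0xDE ⊕ 0xA0 = 0x7E
  0x7E ⊕ 0x24 = 0x5A
  0x5A ⊕ 0x2A = 0x70
  0x70 ⊕ 0xCD = 0xBD
  0xBD ⊕ 0x1B = 0xA6
  0xA6 ⊕ 0x01 = 0xA7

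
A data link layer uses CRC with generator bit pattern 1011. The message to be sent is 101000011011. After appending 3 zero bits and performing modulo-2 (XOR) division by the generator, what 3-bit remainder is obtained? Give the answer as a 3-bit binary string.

111

Append 3 zeros: 101000011011000. Divide by 1011 (XOR where the leading bit is 1):
  pos 0: 1010 XOR 1011 = 0001
  pos 3: 1000 XOR 1011 = 0011
  pos 5: 1111 XOR 1011 = 0100
  pos 6: 1000 XOR 1011 = 0011
  pos 8: 1111 XOR 1011 = 0100
  pos 9: 1000 XOR 1011 = 0011
  pos 11: 1100 XOR 1011 = 0111
Remainder (last 3 bits) = 111. This is the CRC / FCS.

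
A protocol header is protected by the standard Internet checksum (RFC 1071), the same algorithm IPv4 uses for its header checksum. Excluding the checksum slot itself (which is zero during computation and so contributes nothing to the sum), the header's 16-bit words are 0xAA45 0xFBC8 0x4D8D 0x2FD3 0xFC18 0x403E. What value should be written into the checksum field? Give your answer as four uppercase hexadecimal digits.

A039

One's-complement addition (fold any carry out of bit 15 back into bit 0):
  0xAA45 + 0xFBC8 = 0x1A60D → wrap carry → 0xA60E
  0xA60E + 0x4D8D = 0x0F39B
  0xF39B + 0x2FD3 = 0x1236E → wrap carry → 0x236F
  0x236F + 0xFC18 = 0x11F87 → wrap carry → 0x1F88
  0x1F88 + 0x403E = 0x05FC6
One's-complement sum = 0x5FC6.
Checksum = ~0x5FC6 & 0xFFFF = 0xA039.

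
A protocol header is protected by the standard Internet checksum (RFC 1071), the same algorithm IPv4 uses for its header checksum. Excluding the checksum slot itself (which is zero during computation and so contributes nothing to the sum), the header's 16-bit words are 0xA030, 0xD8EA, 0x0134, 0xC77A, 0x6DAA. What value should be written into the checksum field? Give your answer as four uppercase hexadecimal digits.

One's-complement addition (fold any carry out of bit 15 back into bit 0):
  0xA030 + 0xD8EA = 0x1791A → wrap carry → 0x791B
  0x791B + 0x0134 = 0x07A4F
  0x7A4F + 0xC77A = 0x141C9 → wrap carry → 0x41CA
  0x41CA + 0x6DAA = 0x0AF74
One's-complement sum = 0xAF74.
Checksum = ~0xAF74 & 0xFFFF = 0x508B.

508B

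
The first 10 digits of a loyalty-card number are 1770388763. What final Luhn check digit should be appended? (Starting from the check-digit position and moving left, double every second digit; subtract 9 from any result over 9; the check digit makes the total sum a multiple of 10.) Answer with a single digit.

Partial digits right→left: 3 6 7 8 8 3 0 7 7 1
Double every second digit counting from the check-digit position (so the 1st, 3rd, 5th, ... of the partial from the right).
  doubled (with −9 where >9): 6 5 7 0 5 → sum 23
  kept as-is: 6 8 3 7 1 → sum 25
Total = 23 + 25 = 48.
Check digit = (10 − (48 mod 10)) mod 10 = 2.

2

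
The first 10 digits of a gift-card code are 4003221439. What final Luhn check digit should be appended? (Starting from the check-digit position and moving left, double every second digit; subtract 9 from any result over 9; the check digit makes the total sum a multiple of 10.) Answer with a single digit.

3

Partial digits right→left: 9 3 4 1 2 2 3 0 0 4
Double every second digit counting from the check-digit position (so the 1st, 3rd, 5th, ... of the partial from the right).
  doubled (with −9 where >9): 9 8 4 6 0 → sum 27
  kept as-is: 3 1 2 0 4 → sum 10
Total = 27 + 10 = 37.
Check digit = (10 − (37 mod 10)) mod 10 = 3.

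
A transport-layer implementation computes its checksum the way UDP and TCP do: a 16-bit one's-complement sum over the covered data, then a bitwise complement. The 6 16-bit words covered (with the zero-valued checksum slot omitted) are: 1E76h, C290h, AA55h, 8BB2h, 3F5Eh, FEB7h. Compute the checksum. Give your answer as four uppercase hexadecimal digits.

One's-complement addition (fold any carry out of bit 15 back into bit 0):
  0x1E76 + 0xC290 = 0x0E106
  0xE106 + 0xAA55 = 0x18B5B → wrap carry → 0x8B5C
  0x8B5C + 0x8BB2 = 0x1170E → wrap carry → 0x170F
  0x170F + 0x3F5E = 0x0566D
  0x566D + 0xFEB7 = 0x15524 → wrap carry → 0x5525
One's-complement sum = 0x5525.
Checksum = ~0x5525 & 0xFFFF = 0xAADA.

AADA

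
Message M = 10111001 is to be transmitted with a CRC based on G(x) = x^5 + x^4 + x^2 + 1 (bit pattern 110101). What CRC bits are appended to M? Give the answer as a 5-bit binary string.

Append 5 zeros: 1011100100000. Divide by 110101 (XOR where the leading bit is 1):
  pos 0: 101110 XOR 110101 = 011011
  pos 1: 110110 XOR 110101 = 000011
  pos 5: 111000 XOR 110101 = 001101
  pos 7: 110100 XOR 110101 = 000001
Remainder (last 5 bits) = 00001. This is the CRC / FCS.

00001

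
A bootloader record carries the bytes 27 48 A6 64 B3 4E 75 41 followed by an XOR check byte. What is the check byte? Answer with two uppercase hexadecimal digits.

XOR the bytes together:
  start with 0x27
  0x27 ⊕ 0x48 = 0x6F
  0x6F ⊕ 0xA6 = 0xC9
  0xC9 ⊕ 0x64 = 0xAD
  0xAD ⊕ 0xB3 = 0x1E
  0x1E ⊕ 0x4E = 0x50
  0x50 ⊕ 0x75 = 0x25
  0x25 ⊕ 0x41 = 0x64

64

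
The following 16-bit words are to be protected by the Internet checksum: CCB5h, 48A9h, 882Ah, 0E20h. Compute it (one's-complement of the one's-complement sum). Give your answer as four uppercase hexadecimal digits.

5456

One's-complement addition (fold any carry out of bit 15 back into bit 0):
  0xCCB5 + 0x48A9 = 0x1155E → wrap carry → 0x155F
  0x155F + 0x882A = 0x09D89
  0x9D89 + 0x0E20 = 0x0ABA9
One's-complement sum = 0xABA9.
Checksum = ~0xABA9 & 0xFFFF = 0x5456.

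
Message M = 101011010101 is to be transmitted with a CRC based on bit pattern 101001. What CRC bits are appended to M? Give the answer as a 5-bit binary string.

Append 5 zeros: 10101101010100000. Divide by 101001 (XOR where the leading bit is 1):
  pos 0: 101011 XOR 101001 = 000010
  pos 4: 100101 XOR 101001 = 001100
  pos 6: 110001 XOR 101001 = 011000
  pos 7: 110000 XOR 101001 = 011001
  pos 8: 110010 XOR 101001 = 011011
  pos 9: 110110 XOR 101001 = 011111
  pos 10: 111110 XOR 101001 = 010111
  pos 11: 101110 XOR 101001 = 000111
Remainder (last 5 bits) = 00111. This is the CRC / FCS.

00111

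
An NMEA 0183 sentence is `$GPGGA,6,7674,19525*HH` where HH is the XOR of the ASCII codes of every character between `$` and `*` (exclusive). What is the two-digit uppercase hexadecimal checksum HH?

74

XOR the ASCII codes of the payload characters:
  'G' = 0x47 → acc = 0x47
  'P' = 0x50 → acc = 0x17
  'G' = 0x47 → acc = 0x50
  'G' = 0x47 → acc = 0x17
  'A' = 0x41 → acc = 0x56
  ',' = 0x2C → acc = 0x7A
  '6' = 0x36 → acc = 0x4C
  ',' = 0x2C → acc = 0x60
  '7' = 0x37 → acc = 0x57
  '6' = 0x36 → acc = 0x61
  '7' = 0x37 → acc = 0x56
  '4' = 0x34 → acc = 0x62
  ',' = 0x2C → acc = 0x4E
  '1' = 0x31 → acc = 0x7F
  '9' = 0x39 → acc = 0x46
  '5' = 0x35 → acc = 0x73
  '2' = 0x32 → acc = 0x41
  '5' = 0x35 → acc = 0x74
Checksum = 0x74.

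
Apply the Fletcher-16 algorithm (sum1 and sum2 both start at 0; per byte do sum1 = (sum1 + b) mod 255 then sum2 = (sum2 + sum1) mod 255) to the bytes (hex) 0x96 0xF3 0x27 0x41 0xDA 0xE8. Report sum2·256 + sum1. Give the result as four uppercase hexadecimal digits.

Running sums (mod 255):
  after byte 0 (0x96): sum1=150, sum2=150
  after byte 1 (0xF3): sum1=138, sum2=33
  after byte 2 (0x27): sum1=177, sum2=210
  after byte 3 (0x41): sum1=242, sum2=197
  after byte 4 (0xDA): sum1=205, sum2=147
  after byte 5 (0xE8): sum1=182, sum2=74
Checksum = sum2·256 + sum1 = 74·256 + 182 = 19126 = 0x4AB6.

4AB6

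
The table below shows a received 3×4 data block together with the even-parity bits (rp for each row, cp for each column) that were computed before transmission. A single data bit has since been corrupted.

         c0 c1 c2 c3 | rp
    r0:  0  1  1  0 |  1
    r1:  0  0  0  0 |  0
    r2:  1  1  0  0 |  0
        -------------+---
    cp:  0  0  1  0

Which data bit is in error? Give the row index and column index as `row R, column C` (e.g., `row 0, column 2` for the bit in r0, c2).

Recompute each row's even parity and compare to rp:
  r0: data parity 0, sent rp 1 → mismatch
  r1: data parity 0, sent rp 0 → ok
  r2: data parity 0, sent rp 0 → ok
Recompute each column's even parity and compare to cp:
  c0: data parity 1, sent cp 0 → mismatch
  c1: data parity 0, sent cp 0 → ok
  c2: data parity 1, sent cp 1 → ok
  c3: data parity 0, sent cp 0 → ok
Exactly one row (r0) and one column (c0) fail → the flipped bit is at their intersection.

row 0, column 0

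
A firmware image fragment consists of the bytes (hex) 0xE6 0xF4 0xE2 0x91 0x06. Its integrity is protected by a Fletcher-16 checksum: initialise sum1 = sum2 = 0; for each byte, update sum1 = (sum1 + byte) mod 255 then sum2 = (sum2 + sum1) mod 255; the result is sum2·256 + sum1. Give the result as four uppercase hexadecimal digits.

2856

Running sums (mod 255):
  after byte 0 (0xE6): sum1=230, sum2=230
  after byte 1 (0xF4): sum1=219, sum2=194
  after byte 2 (0xE2): sum1=190, sum2=129
  after byte 3 (0x91): sum1=80, sum2=209
  after byte 4 (0x06): sum1=86, sum2=40
Checksum = sum2·256 + sum1 = 40·256 + 86 = 10326 = 0x2856.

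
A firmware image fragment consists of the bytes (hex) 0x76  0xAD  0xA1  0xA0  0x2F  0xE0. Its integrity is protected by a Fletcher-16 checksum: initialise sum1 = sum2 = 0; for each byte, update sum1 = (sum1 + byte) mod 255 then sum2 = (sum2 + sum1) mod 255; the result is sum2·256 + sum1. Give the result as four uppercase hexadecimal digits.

Running sums (mod 255):
  after byte 0 (0x76): sum1=118, sum2=118
  after byte 1 (0xAD): sum1=36, sum2=154
  after byte 2 (0xA1): sum1=197, sum2=96
  after byte 3 (0xA0): sum1=102, sum2=198
  after byte 4 (0x2F): sum1=149, sum2=92
  after byte 5 (0xE0): sum1=118, sum2=210
Checksum = sum2·256 + sum1 = 210·256 + 118 = 53878 = 0xD276.

D276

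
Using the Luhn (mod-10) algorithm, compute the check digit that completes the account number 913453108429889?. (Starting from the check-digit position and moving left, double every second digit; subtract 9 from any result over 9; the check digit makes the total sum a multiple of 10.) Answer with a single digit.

Partial digits right→left: 9 8 8 9 2 4 8 0 1 3 5 4 3 1 9
Double every second digit counting from the check-digit position (so the 1st, 3rd, 5th, ... of the partial from the right).
  doubled (with −9 where >9): 9 7 4 7 2 1 6 9 → sum 45
  kept as-is: 8 9 4 0 3 4 1 → sum 29
Total = 45 + 29 = 74.
Check digit = (10 − (74 mod 10)) mod 10 = 6.

6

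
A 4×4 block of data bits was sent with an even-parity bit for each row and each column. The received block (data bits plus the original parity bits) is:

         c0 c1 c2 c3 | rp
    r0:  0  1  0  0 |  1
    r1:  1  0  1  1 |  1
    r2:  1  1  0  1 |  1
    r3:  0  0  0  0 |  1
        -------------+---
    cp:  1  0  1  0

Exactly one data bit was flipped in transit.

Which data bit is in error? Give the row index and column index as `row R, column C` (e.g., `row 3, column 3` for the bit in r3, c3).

Recompute each row's even parity and compare to rp:
  r0: data parity 1, sent rp 1 → ok
  r1: data parity 1, sent rp 1 → ok
  r2: data parity 1, sent rp 1 → ok
  r3: data parity 0, sent rp 1 → mismatch
Recompute each column's even parity and compare to cp:
  c0: data parity 0, sent cp 1 → mismatch
  c1: data parity 0, sent cp 0 → ok
  c2: data parity 1, sent cp 1 → ok
  c3: data parity 0, sent cp 0 → ok
Exactly one row (r3) and one column (c0) fail → the flipped bit is at their intersection.

row 3, column 0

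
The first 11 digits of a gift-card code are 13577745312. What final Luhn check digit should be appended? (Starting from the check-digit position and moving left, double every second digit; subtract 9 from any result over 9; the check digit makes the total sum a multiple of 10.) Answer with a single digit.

1

Partial digits right→left: 2 1 3 5 4 7 7 7 5 3 1
Double every second digit counting from the check-digit position (so the 1st, 3rd, 5th, ... of the partial from the right).
  doubled (with −9 where >9): 4 6 8 5 1 2 → sum 26
  kept as-is: 1 5 7 7 3 → sum 23
Total = 26 + 23 = 49.
Check digit = (10 − (49 mod 10)) mod 10 = 1.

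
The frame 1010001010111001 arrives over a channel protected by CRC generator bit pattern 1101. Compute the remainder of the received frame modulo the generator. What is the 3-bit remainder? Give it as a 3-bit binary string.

001

Modulo-2 division of 1010001010111001 by 1101:
  pos 0: 1010 XOR 1101 = 0111
  pos 1: 1110 XOR 1101 = 0011
  pos 3: 1101 XOR 1101 = 0000
  pos 8: 1011 XOR 1101 = 0110
  pos 9: 1101 XOR 1101 = 0000
Remainder = 001 (nonzero — an error is detected).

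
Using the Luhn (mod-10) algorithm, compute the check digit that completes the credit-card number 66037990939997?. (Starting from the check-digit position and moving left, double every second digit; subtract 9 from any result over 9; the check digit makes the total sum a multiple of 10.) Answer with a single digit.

3

Partial digits right→left: 7 9 9 9 3 9 0 9 9 7 3 0 6 6
Double every second digit counting from the check-digit position (so the 1st, 3rd, 5th, ... of the partial from the right).
  doubled (with −9 where >9): 5 9 6 0 9 6 3 → sum 38
  kept as-is: 9 9 9 9 7 0 6 → sum 49
Total = 38 + 49 = 87.
Check digit = (10 − (87 mod 10)) mod 10 = 3.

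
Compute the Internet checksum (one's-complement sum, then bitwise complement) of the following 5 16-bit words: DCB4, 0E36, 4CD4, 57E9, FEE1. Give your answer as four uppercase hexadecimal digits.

One's-complement addition (fold any carry out of bit 15 back into bit 0):
  0xDCB4 + 0x0E36 = 0x0EAEA
  0xEAEA + 0x4CD4 = 0x137BE → wrap carry → 0x37BF
  0x37BF + 0x57E9 = 0x08FA8
  0x8FA8 + 0xFEE1 = 0x18E89 → wrap carry → 0x8E8A
One's-complement sum = 0x8E8A.
Checksum = ~0x8E8A & 0xFFFF = 0x7175.

7175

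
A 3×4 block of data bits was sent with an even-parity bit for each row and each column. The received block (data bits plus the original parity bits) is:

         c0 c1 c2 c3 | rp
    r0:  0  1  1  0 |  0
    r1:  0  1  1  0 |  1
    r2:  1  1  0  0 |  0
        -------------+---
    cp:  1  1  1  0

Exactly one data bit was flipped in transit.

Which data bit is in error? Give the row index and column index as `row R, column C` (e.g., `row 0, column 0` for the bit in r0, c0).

row 1, column 2

Recompute each row's even parity and compare to rp:
  r0: data parity 0, sent rp 0 → ok
  r1: data parity 0, sent rp 1 → mismatch
  r2: data parity 0, sent rp 0 → ok
Recompute each column's even parity and compare to cp:
  c0: data parity 1, sent cp 1 → ok
  c1: data parity 1, sent cp 1 → ok
  c2: data parity 0, sent cp 1 → mismatch
  c3: data parity 0, sent cp 0 → ok
Exactly one row (r1) and one column (c2) fail → the flipped bit is at their intersection.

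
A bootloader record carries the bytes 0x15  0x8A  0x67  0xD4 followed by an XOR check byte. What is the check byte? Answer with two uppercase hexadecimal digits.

2C

XOR the bytes together:
  start with 0x15
  0x15 ⊕ 0x8A = 0x9F
  0x9F ⊕ 0x67 = 0xF8
  0xF8 ⊕ 0xD4 = 0x2C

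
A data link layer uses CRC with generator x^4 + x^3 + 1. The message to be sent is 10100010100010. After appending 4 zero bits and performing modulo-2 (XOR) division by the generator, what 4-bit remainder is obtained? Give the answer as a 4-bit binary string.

0110

Append 4 zeros: 101000101000100000. Divide by 11001 (XOR where the leading bit is 1):
  pos 0: 10100 XOR 11001 = 01101
  pos 1: 11010 XOR 11001 = 00011
  pos 4: 11101 XOR 11001 = 00100
  pos 6: 10000 XOR 11001 = 01001
  pos 7: 10010 XOR 11001 = 01011
  pos 8: 10111 XOR 11001 = 01110
  pos 9: 11100 XOR 11001 = 00101
  pos 11: 10100 XOR 11001 = 01101
  pos 12: 11010 XOR 11001 = 00011
Remainder (last 4 bits) = 0110. This is the CRC / FCS.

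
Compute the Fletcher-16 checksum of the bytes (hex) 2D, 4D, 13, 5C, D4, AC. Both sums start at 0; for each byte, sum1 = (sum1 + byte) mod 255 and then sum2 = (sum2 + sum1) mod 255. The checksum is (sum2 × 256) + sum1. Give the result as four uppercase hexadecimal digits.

496B

Running sums (mod 255):
  after byte 0 (2D): sum1=45, sum2=45
  after byte 1 (4D): sum1=122, sum2=167
  after byte 2 (13): sum1=141, sum2=53
  after byte 3 (5C): sum1=233, sum2=31
  after byte 4 (D4): sum1=190, sum2=221
  after byte 5 (AC): sum1=107, sum2=73
Checksum = sum2·256 + sum1 = 73·256 + 107 = 18795 = 0x496B.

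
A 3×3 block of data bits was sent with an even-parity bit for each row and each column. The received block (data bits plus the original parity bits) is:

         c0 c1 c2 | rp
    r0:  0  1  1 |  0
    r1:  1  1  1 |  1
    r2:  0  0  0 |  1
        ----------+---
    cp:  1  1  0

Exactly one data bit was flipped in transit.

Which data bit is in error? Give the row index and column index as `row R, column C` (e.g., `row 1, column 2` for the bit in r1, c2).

Recompute each row's even parity and compare to rp:
  r0: data parity 0, sent rp 0 → ok
  r1: data parity 1, sent rp 1 → ok
  r2: data parity 0, sent rp 1 → mismatch
Recompute each column's even parity and compare to cp:
  c0: data parity 1, sent cp 1 → ok
  c1: data parity 0, sent cp 1 → mismatch
  c2: data parity 0, sent cp 0 → ok
Exactly one row (r2) and one column (c1) fail → the flipped bit is at their intersection.

row 2, column 1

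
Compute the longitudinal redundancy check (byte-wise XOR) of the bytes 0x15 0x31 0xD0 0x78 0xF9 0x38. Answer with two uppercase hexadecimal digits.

4D

XOR the bytes together:
  start with 0x15
  0x15 ⊕ 0x31 = 0x24
  0x24 ⊕ 0xD0 = 0xF4
  0xF4 ⊕ 0x78 = 0x8C
  0x8C ⊕ 0xF9 = 0x75
  0x75 ⊕ 0x38 = 0x4D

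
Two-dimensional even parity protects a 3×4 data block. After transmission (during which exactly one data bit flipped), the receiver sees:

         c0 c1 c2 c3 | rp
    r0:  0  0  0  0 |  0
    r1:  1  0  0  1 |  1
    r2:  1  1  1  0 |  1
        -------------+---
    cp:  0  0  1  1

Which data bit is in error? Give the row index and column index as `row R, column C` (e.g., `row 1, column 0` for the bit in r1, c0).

row 1, column 1

Recompute each row's even parity and compare to rp:
  r0: data parity 0, sent rp 0 → ok
  r1: data parity 0, sent rp 1 → mismatch
  r2: data parity 1, sent rp 1 → ok
Recompute each column's even parity and compare to cp:
  c0: data parity 0, sent cp 0 → ok
  c1: data parity 1, sent cp 0 → mismatch
  c2: data parity 1, sent cp 1 → ok
  c3: data parity 1, sent cp 1 → ok
Exactly one row (r1) and one column (c1) fail → the flipped bit is at their intersection.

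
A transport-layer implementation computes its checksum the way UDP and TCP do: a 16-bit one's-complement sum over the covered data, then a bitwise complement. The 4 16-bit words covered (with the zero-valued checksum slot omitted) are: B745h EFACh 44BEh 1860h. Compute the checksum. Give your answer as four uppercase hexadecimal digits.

FBEE

One's-complement addition (fold any carry out of bit 15 back into bit 0):
  0xB745 + 0xEFAC = 0x1A6F1 → wrap carry → 0xA6F2
  0xA6F2 + 0x44BE = 0x0EBB0
  0xEBB0 + 0x1860 = 0x10410 → wrap carry → 0x0411
One's-complement sum = 0x0411.
Checksum = ~0x0411 & 0xFFFF = 0xFBEE.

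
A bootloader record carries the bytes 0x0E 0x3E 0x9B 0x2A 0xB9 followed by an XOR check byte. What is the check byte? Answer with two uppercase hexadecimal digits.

38

XOR the bytes together:
  start with 0x0E
  0x0E ⊕ 0x3E = 0x30
  0x30 ⊕ 0x9B = 0xAB
  0xAB ⊕ 0x2A = 0x81
  0x81 ⊕ 0xB9 = 0x38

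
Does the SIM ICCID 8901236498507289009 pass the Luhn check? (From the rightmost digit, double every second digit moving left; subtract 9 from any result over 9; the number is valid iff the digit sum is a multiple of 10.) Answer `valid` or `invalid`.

From the right, keep odd positions and double even positions (subtract 9 from any doubled value over 9):
  doubled (positions 2,4,...): 0 9 4 0 7 8 6 2 9 → sum 45
  kept (positions 1,3,...): 9 0 8 7 5 9 6 2 0 8 → sum 54
Total = 99.
99 mod 10 = 9, so the number is invalid.

invalid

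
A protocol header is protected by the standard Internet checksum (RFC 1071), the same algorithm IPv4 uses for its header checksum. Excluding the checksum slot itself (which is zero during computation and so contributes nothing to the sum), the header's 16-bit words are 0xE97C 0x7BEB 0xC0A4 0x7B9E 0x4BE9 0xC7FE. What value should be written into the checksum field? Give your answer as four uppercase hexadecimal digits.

One's-complement addition (fold any carry out of bit 15 back into bit 0):
  0xE97C + 0x7BEB = 0x16567 → wrap carry → 0x6568
  0x6568 + 0xC0A4 = 0x1260C → wrap carry → 0x260D
  0x260D + 0x7B9E = 0x0A1AB
  0xA1AB + 0x4BE9 = 0x0ED94
  0xED94 + 0xC7FE = 0x1B592 → wrap carry → 0xB593
One's-complement sum = 0xB593.
Checksum = ~0xB593 & 0xFFFF = 0x4A6C.

4A6C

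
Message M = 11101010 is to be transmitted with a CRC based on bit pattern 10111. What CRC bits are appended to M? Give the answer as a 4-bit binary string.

0100

Append 4 zeros: 111010100000. Divide by 10111 (XOR where the leading bit is 1):
  pos 0: 11101 XOR 10111 = 01010
  pos 1: 10100 XOR 10111 = 00011
  pos 4: 11100 XOR 10111 = 01011
  pos 5: 10110 XOR 10111 = 00001
Remainder (last 4 bits) = 0100. This is the CRC / FCS.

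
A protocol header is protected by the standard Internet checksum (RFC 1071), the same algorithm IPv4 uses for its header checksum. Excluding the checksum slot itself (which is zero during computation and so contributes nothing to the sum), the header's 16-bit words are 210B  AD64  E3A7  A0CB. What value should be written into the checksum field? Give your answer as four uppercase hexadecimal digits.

AD1C

One's-complement addition (fold any carry out of bit 15 back into bit 0):
  0x210B + 0xAD64 = 0x0CE6F
  0xCE6F + 0xE3A7 = 0x1B216 → wrap carry → 0xB217
  0xB217 + 0xA0CB = 0x152E2 → wrap carry → 0x52E3
One's-complement sum = 0x52E3.
Checksum = ~0x52E3 & 0xFFFF = 0xAD1C.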